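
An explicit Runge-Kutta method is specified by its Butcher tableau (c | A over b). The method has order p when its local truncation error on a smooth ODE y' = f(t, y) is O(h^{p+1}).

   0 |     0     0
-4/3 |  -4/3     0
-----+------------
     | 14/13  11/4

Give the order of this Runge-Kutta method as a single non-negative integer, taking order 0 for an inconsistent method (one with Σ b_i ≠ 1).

b = (14/13, 11/4)
c = (0, -4/3)
Σ b_i: 14/13·1 + 11/4·1 = 199/52 ≠ 1 ⇒ order 0.

0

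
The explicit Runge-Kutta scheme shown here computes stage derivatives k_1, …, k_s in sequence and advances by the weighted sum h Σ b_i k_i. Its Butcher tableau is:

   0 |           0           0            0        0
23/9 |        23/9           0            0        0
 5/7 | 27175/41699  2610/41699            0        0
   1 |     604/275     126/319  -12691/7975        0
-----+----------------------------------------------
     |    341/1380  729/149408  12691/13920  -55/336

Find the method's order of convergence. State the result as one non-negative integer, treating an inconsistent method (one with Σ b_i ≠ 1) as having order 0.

4

b = (341/1380, 729/149408, 12691/13920, -55/336)
c = (0, 23/9, 5/7, 1)
Ac = (0, 0, 290/1813, -7/55)
Σ b_i: 341/1380·1 + 729/149408·1 + 12691/13920·1 + (-55/336)·1 = 1 ✓
b·c: 729/149408·23/9 + 12691/13920·5/7 + (-55/336)·1 = 1/2 ✓
b·c²: 729/149408·529/81 + 12691/13920·25/49 + (-55/336)·1 = 1/3 ✓
b·Ac: 12691/13920·290/1813 + (-55/336)·(-7/55) = 1/6 ✓
b·c³: 729/149408·12167/729 + 12691/13920·125/343 + (-55/336)·1 = 1/4 ✓
b·(c∘Ac): 12691/13920·1450/12691 + (-55/336)·(-7/55) = 1/8 ✓
b·Ac²: 12691/13920·6670/16317 + (-55/336)·175/99 = 1/12 ✓
b·A²c: (-55/336)·(-14/55) = 1/24 ✓; 4 stages ⇒ order 4.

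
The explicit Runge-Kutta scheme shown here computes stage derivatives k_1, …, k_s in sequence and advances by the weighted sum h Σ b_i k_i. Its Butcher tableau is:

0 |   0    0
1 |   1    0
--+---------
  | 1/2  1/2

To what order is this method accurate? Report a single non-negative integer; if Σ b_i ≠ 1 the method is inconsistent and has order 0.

b = (1/2, 1/2)
c = (0, 1)
Σ b_i: 1/2·1 + 1/2·1 = 1 ✓
b·c: 1/2·1 = 1/2 ✓; 2 stages ⇒ order 2.

2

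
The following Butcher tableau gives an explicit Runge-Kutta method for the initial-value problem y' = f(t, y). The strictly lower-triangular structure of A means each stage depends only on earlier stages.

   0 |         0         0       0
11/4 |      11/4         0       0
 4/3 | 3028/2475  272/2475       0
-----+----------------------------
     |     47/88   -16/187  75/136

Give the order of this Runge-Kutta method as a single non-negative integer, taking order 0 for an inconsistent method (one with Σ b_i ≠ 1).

b = (47/88, -16/187, 75/136)
c = (0, 11/4, 4/3)
Ac = (0, 0, 68/225)
Σ b_i: 47/88·1 + (-16/187)·1 + 75/136·1 = 1 ✓
b·c: (-16/187)·11/4 + 75/136·4/3 = 1/2 ✓
b·c²: (-16/187)·121/16 + 75/136·16/9 = 1/3 ✓
b·Ac: 75/136·68/225 = 1/6 ✓; 3 stages ⇒ order 3.

3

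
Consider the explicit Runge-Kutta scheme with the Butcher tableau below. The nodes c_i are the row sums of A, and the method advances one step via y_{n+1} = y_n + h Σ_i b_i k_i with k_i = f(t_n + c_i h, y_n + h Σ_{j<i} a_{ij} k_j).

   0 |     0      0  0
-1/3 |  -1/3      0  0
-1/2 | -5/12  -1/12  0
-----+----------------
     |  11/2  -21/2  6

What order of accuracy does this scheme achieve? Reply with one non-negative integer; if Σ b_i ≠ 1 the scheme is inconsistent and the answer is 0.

b = (11/2, -21/2, 6)
c = (0, -1/3, -1/2)
Ac = (0, 0, 1/36)
Σ b_i: 11/2·1 + (-21/2)·1 + 6·1 = 1 ✓
b·c: (-21/2)·(-1/3) + 6·(-1/2) = 1/2 ✓
b·c²: (-21/2)·1/9 + 6·1/4 = 1/3 ✓
b·Ac: 6·1/36 = 1/6 ✓; 3 stages ⇒ order 3.

3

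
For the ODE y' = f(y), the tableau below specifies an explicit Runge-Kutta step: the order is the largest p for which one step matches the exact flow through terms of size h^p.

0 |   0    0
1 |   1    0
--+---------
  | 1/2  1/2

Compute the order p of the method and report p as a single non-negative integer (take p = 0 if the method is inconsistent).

b = (1/2, 1/2)
c = (0, 1)
Σ b_i: 1/2·1 + 1/2·1 = 1 ✓
b·c: 1/2·1 = 1/2 ✓; 2 stages ⇒ order 2.

2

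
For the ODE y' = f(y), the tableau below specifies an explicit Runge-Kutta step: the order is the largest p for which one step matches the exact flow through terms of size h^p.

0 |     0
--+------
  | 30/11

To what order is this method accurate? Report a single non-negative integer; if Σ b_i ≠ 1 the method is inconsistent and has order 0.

0

b = (30/11)
c = (0)
Σ b_i: 30/11·1 = 30/11 ≠ 1 ⇒ order 0.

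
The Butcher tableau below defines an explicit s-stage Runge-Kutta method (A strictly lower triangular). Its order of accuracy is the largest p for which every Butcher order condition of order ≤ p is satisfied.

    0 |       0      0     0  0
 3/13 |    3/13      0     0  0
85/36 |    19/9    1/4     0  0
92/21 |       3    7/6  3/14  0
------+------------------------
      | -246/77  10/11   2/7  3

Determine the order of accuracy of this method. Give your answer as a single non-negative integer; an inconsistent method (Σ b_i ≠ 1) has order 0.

b = (-246/77, 10/11, 2/7, 3)
c = (0, 3/13, 85/36, 92/21)
Ac = (0, 0, 3/52, 1693/2184)
Σ b_i: (-246/77)·1 + 10/11·1 + 2/7·1 + 3·1 = 1 ✓
b·c: 10/11·3/13 + 2/7·85/36 + 3·92/21 = 252743/18018 ≠ 1/2 ⇒ order 1.

1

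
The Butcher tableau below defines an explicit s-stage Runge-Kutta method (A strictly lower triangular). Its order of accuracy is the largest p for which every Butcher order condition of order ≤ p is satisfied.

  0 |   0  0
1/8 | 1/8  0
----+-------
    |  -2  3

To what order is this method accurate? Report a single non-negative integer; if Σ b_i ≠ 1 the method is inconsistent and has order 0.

1

b = (-2, 3)
c = (0, 1/8)
Σ b_i: (-2)·1 + 3·1 = 1 ✓
b·c: 3·1/8 = 3/8 ≠ 1/2 ⇒ order 1.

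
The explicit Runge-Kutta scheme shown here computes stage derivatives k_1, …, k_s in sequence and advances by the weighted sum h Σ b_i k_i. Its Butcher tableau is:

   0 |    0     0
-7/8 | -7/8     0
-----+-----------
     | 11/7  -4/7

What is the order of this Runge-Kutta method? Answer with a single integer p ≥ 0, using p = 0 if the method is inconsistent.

b = (11/7, -4/7)
c = (0, -7/8)
Σ b_i: 11/7·1 + (-4/7)·1 = 1 ✓
b·c: (-4/7)·(-7/8) = 1/2 ✓; 2 stages ⇒ order 2.

2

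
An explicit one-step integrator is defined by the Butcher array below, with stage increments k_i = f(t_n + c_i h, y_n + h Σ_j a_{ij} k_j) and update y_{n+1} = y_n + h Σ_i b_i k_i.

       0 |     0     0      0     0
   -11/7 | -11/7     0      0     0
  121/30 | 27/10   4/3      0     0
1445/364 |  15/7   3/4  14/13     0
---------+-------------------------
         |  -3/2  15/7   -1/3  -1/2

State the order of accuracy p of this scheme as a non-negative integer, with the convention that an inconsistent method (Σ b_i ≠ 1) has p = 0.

b = (-3/2, 15/7, -1/3, -1/2)
c = (0, -11/7, 121/30, 1445/364)
Ac = (0, 0, -44/21, 17281/5460)
Σ b_i: (-3/2)·1 + 15/7·1 + (-1/3)·1 + (-1/2)·1 = -4/21 ≠ 1 ⇒ order 0.

0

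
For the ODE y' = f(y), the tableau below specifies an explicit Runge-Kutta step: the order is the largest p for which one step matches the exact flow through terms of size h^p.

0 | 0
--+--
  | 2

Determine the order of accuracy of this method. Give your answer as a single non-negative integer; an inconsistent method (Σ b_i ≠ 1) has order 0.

0

b = (2)
c = (0)
Σ b_i: 2·1 = 2 ≠ 1 ⇒ order 0.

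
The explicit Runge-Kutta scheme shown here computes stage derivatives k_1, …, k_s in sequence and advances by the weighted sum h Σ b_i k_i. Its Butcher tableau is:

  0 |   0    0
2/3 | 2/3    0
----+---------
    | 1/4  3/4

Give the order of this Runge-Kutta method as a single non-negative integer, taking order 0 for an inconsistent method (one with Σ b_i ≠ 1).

b = (1/4, 3/4)
c = (0, 2/3)
Σ b_i: 1/4·1 + 3/4·1 = 1 ✓
b·c: 3/4·2/3 = 1/2 ✓; 2 stages ⇒ order 2.

2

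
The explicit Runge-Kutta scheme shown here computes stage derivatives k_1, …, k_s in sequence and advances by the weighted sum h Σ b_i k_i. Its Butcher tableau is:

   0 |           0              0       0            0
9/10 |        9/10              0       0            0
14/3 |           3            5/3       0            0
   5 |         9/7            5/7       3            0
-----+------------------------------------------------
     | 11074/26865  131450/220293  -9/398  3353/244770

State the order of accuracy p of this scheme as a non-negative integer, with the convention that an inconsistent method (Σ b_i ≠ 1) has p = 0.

3

b = (11074/26865, 131450/220293, -9/398, 3353/244770)
c = (0, 9/10, 14/3, 5)
Ac = (0, 0, 3/2, 205/14)
Σ b_i: 11074/26865·1 + 131450/220293·1 + (-9/398)·1 + 3353/244770·1 = 1 ✓
b·c: 131450/220293·9/10 + (-9/398)·14/3 + 3353/244770·5 = 1/2 ✓
b·c²: 131450/220293·81/100 + (-9/398)·196/9 + 3353/244770·25 = 1/3 ✓
b·Ac: (-9/398)·3/2 + 3353/244770·205/14 = 1/6 ✓
b·c³: 131450/220293·729/1000 + (-9/398)·2744/27 + 3353/244770·125 = -1801/11940 ≠ 1/4 ⇒ order 3.
b·(c∘Ac): (-9/398)·7 + 3353/244770·1025/14 = 2017/2388 ≠ 1/8
b·Ac²: (-9/398)·27/20 + 3353/244770·27683/420 = 6405911/7343100 ≠ 1/12
b·A²c: 3353/244770·9/2 = 10059/163180 ≠ 1/24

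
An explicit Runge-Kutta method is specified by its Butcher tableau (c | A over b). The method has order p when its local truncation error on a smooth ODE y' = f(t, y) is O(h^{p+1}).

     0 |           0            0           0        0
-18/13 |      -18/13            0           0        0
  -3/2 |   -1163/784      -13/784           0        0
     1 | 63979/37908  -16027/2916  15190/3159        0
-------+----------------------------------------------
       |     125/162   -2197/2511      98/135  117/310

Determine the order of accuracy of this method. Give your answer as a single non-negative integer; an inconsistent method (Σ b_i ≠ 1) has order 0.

b = (125/162, -2197/2511, 98/135, 117/310)
c = (0, -18/13, -3/2, 1)
Ac = (0, 0, 9/392, 31/78)
Σ b_i: 125/162·1 + (-2197/2511)·1 + 98/135·1 + 117/310·1 = 1 ✓
b·c: (-2197/2511)·(-18/13) + 98/135·(-3/2) + 117/310·1 = 1/2 ✓
b·c²: (-2197/2511)·324/169 + 98/135·9/4 + 117/310·1 = 1/3 ✓
b·Ac: 98/135·9/392 + 117/310·31/78 = 1/6 ✓
b·c³: (-2197/2511)·(-5832/2197) + 98/135·(-27/8) + 117/310·1 = 1/4 ✓
b·(c∘Ac): 98/135·(-27/784) + 117/310·31/78 = 1/8 ✓
b·Ac²: 98/135·(-81/2548) + 117/310·2573/9126 = 1/12 ✓
b·A²c: 117/310·155/1404 = 1/24 ✓; 4 stages ⇒ order 4.

4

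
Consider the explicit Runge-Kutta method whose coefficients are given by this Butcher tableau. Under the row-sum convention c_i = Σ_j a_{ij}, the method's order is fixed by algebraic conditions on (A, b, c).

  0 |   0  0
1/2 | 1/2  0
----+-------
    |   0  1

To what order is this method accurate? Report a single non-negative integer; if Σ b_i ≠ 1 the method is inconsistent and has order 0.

2

b = (0, 1)
c = (0, 1/2)
Σ b_i: 1·1 = 1 ✓
b·c: 1·1/2 = 1/2 ✓; 2 stages ⇒ order 2.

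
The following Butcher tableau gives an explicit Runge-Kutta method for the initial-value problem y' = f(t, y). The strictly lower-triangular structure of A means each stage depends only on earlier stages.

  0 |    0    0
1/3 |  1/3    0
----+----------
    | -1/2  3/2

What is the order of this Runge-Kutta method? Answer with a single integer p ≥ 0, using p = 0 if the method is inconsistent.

b = (-1/2, 3/2)
c = (0, 1/3)
Σ b_i: (-1/2)·1 + 3/2·1 = 1 ✓
b·c: 3/2·1/3 = 1/2 ✓; 2 stages ⇒ order 2.

2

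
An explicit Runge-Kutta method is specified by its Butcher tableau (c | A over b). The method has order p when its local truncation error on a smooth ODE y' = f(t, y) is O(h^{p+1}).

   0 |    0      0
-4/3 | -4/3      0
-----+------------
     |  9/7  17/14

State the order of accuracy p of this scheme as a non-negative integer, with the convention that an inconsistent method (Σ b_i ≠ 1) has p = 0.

0

b = (9/7, 17/14)
c = (0, -4/3)
Σ b_i: 9/7·1 + 17/14·1 = 5/2 ≠ 1 ⇒ order 0.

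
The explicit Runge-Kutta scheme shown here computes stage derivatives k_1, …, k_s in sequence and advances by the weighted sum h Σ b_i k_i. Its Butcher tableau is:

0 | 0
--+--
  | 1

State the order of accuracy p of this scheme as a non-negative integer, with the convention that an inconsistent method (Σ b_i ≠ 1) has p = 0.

b = (1)
c = (0)
Σ b_i: 1·1 = 1 ✓; 1 stage ⇒ order 1.

1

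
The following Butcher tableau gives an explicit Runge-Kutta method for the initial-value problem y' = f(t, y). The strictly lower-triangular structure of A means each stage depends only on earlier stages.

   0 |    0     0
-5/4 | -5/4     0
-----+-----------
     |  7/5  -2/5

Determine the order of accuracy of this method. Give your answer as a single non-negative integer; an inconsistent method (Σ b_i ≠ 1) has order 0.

b = (7/5, -2/5)
c = (0, -5/4)
Σ b_i: 7/5·1 + (-2/5)·1 = 1 ✓
b·c: (-2/5)·(-5/4) = 1/2 ✓; 2 stages ⇒ order 2.

2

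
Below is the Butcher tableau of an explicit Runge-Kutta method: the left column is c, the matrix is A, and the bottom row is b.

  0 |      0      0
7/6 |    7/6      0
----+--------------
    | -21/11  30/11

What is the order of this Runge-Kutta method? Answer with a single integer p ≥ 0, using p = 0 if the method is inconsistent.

b = (-21/11, 30/11)
c = (0, 7/6)
Σ b_i: (-21/11)·1 + 30/11·1 = 9/11 ≠ 1 ⇒ order 0.

0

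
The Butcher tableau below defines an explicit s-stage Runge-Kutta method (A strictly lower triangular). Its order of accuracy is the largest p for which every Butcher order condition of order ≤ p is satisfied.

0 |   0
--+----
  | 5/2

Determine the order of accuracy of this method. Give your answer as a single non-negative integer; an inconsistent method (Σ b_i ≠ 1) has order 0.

b = (5/2)
c = (0)
Σ b_i: 5/2·1 = 5/2 ≠ 1 ⇒ order 0.

0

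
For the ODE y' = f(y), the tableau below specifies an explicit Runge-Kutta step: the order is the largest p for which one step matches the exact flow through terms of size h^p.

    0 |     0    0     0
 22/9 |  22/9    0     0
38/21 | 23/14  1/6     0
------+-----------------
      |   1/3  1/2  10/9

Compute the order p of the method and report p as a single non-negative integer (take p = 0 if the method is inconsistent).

b = (1/3, 1/2, 10/9)
c = (0, 22/9, 38/21)
Ac = (0, 0, 11/27)
Σ b_i: 1/3·1 + 1/2·1 + 10/9·1 = 35/18 ≠ 1 ⇒ order 0.

0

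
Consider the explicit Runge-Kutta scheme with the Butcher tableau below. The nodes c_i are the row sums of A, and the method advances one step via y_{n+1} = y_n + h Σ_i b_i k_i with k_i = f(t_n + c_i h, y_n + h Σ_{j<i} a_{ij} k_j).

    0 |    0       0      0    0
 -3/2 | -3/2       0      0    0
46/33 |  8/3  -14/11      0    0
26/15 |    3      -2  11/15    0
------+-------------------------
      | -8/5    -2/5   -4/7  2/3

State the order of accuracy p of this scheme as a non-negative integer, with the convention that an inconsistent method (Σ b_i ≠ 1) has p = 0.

b = (-8/5, -2/5, -4/7, 2/3)
c = (0, -3/2, 46/33, 26/15)
Ac = (0, 0, 21/11, 181/45)
Σ b_i: (-8/5)·1 + (-2/5)·1 + (-4/7)·1 + 2/3·1 = -40/21 ≠ 1 ⇒ order 0.

0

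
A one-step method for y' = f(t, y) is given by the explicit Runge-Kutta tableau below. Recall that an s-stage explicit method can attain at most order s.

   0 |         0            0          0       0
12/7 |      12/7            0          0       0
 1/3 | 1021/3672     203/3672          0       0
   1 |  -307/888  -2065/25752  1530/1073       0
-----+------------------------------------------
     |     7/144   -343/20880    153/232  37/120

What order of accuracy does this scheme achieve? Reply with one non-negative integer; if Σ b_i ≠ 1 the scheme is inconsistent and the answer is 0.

4

b = (7/144, -343/20880, 153/232, 37/120)
c = (0, 12/7, 1/3, 1)
Ac = (0, 0, 29/306, 25/74)
Σ b_i: 7/144·1 + (-343/20880)·1 + 153/232·1 + 37/120·1 = 1 ✓
b·c: (-343/20880)·12/7 + 153/232·1/3 + 37/120·1 = 1/2 ✓
b·c²: (-343/20880)·144/49 + 153/232·1/9 + 37/120·1 = 1/3 ✓
b·Ac: 153/232·29/306 + 37/120·25/74 = 1/6 ✓
b·c³: (-343/20880)·1728/343 + 153/232·1/27 + 37/120·1 = 1/4 ✓
b·(c∘Ac): 153/232·29/918 + 37/120·25/74 = 1/8 ✓
b·Ac²: 153/232·58/357 + 37/120·(-20/259) = 1/12 ✓
b·A²c: 37/120·5/37 = 1/24 ✓; 4 stages ⇒ order 4.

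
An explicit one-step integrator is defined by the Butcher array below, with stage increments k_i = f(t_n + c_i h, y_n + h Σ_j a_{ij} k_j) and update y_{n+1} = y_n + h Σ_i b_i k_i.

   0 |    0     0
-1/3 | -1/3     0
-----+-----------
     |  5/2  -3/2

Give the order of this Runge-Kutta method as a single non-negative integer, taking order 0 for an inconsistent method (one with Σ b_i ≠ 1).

2

b = (5/2, -3/2)
c = (0, -1/3)
Σ b_i: 5/2·1 + (-3/2)·1 = 1 ✓
b·c: (-3/2)·(-1/3) = 1/2 ✓; 2 stages ⇒ order 2.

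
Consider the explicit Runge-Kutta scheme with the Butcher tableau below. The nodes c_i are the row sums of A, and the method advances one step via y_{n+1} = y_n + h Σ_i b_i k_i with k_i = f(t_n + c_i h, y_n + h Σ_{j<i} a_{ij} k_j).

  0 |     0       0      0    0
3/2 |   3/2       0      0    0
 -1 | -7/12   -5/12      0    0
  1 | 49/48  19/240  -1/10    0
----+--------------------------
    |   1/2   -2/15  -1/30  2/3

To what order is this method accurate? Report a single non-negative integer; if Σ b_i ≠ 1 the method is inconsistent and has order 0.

b = (1/2, -2/15, -1/30, 2/3)
c = (0, 3/2, -1, 1)
Ac = (0, 0, -5/8, 7/32)
Σ b_i: 1/2·1 + (-2/15)·1 + (-1/30)·1 + 2/3·1 = 1 ✓
b·c: (-2/15)·3/2 + (-1/30)·(-1) + 2/3·1 = 1/2 ✓
b·c²: (-2/15)·9/4 + (-1/30)·1 + 2/3·1 = 1/3 ✓
b·Ac: (-1/30)·(-5/8) + 2/3·7/32 = 1/6 ✓
b·c³: (-2/15)·27/8 + (-1/30)·(-1) + 2/3·1 = 1/4 ✓
b·(c∘Ac): (-1/30)·5/8 + 2/3·7/32 = 1/8 ✓
b·Ac²: (-1/30)·(-15/16) + 2/3·5/64 = 1/12 ✓
b·A²c: 2/3·1/16 = 1/24 ✓; 4 stages ⇒ order 4.

4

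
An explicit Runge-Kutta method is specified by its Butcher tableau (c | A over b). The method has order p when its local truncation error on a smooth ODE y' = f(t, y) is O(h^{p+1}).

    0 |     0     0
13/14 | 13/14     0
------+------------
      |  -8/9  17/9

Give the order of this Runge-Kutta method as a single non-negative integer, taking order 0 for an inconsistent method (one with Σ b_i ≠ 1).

1

b = (-8/9, 17/9)
c = (0, 13/14)
Σ b_i: (-8/9)·1 + 17/9·1 = 1 ✓
b·c: 17/9·13/14 = 221/126 ≠ 1/2 ⇒ order 1.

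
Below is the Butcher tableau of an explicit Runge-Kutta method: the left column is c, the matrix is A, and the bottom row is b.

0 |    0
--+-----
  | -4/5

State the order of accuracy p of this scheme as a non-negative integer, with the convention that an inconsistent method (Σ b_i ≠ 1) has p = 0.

0

b = (-4/5)
c = (0)
Σ b_i: (-4/5)·1 = -4/5 ≠ 1 ⇒ order 0.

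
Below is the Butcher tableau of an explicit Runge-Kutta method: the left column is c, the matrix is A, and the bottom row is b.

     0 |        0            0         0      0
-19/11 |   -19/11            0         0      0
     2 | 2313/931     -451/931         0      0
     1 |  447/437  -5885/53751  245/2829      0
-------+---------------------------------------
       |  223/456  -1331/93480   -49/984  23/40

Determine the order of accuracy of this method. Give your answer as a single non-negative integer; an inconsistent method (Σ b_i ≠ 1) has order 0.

4

b = (223/456, -1331/93480, -49/984, 23/40)
c = (0, -19/11, 2, 1)
Ac = (0, 0, 41/49, 25/69)
Σ b_i: 223/456·1 + (-1331/93480)·1 + (-49/984)·1 + 23/40·1 = 1 ✓
b·c: (-1331/93480)·(-19/11) + (-49/984)·2 + 23/40·1 = 1/2 ✓
b·c²: (-1331/93480)·361/121 + (-49/984)·4 + 23/40·1 = 1/3 ✓
b·Ac: (-49/984)·41/49 + 23/40·25/69 = 1/6 ✓
b·c³: (-1331/93480)·(-6859/1331) + (-49/984)·8 + 23/40·1 = 1/4 ✓
b·(c∘Ac): (-49/984)·82/49 + 23/40·25/69 = 1/8 ✓
b·Ac²: (-49/984)·(-779/539) + 23/40·5/253 = 1/12 ✓
b·A²c: 23/40·5/69 = 1/24 ✓; 4 stages ⇒ order 4.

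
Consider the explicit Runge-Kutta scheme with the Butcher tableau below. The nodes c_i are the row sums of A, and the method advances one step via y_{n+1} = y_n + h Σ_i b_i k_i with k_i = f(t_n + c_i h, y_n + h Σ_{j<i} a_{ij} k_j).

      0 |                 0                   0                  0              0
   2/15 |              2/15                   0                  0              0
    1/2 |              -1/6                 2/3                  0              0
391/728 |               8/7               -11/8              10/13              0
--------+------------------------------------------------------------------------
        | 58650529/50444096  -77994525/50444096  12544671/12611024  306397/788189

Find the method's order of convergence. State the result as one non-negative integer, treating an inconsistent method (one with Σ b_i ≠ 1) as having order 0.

b = (58650529/50444096, -77994525/50444096, 12544671/12611024, 306397/788189)
c = (0, 2/15, 1/2, 391/728)
Ac = (0, 0, 4/45, 157/780)
Σ b_i: 58650529/50444096·1 + (-77994525/50444096)·1 + 12544671/12611024·1 + 306397/788189·1 = 1 ✓
b·c: (-77994525/50444096)·2/15 + 12544671/12611024·1/2 + 306397/788189·391/728 = 1/2 ✓
b·c²: (-77994525/50444096)·4/225 + 12544671/12611024·1/4 + 306397/788189·152881/529984 = 1/3 ✓
b·Ac: 12544671/12611024·4/45 + 306397/788189·157/780 = 1/6 ✓
b·c³: (-77994525/50444096)·8/3375 + 12544671/12611024·1/8 + 306397/788189·59776471/385828352 = 298953000347/1652548584960 ≠ 1/4 ⇒ order 3.
b·(c∘Ac): 12544671/12611024·2/45 + 306397/788189·61387/567840 = 32625461/378330720 ≠ 1/8
b·Ac²: 12544671/12611024·8/675 + 306397/788189·491/2925 = 5465263/70937010 ≠ 1/12
b·A²c: 306397/788189·8/117 = 188552/7093701 ≠ 1/24

3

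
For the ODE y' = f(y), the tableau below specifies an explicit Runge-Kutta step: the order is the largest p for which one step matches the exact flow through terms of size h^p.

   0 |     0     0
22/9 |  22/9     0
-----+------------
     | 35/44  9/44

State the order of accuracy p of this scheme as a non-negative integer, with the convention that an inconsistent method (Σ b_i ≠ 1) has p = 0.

b = (35/44, 9/44)
c = (0, 22/9)
Σ b_i: 35/44·1 + 9/44·1 = 1 ✓
b·c: 9/44·22/9 = 1/2 ✓; 2 stages ⇒ order 2.

2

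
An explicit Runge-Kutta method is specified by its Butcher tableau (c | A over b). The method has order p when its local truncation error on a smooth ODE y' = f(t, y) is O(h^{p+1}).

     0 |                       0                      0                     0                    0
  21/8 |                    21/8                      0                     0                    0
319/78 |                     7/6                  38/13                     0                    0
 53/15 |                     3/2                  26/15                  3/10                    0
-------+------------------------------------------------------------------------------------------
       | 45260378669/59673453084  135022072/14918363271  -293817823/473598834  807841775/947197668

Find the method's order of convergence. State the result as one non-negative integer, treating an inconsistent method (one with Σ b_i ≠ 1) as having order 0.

3

b = (45260378669/59673453084, 135022072/14918363271, -293817823/473598834, 807841775/947197668)
c = (0, 21/8, 319/78, 53/15)
Ac = (0, 0, 399/52, 751/130)
Σ b_i: 45260378669/59673453084·1 + 135022072/14918363271·1 + (-293817823/473598834)·1 + 807841775/947197668·1 = 1 ✓
b·c: 135022072/14918363271·21/8 + (-293817823/473598834)·319/78 + 807841775/947197668·53/15 = 1/2 ✓
b·c²: 135022072/14918363271·441/64 + (-293817823/473598834)·101761/6084 + 807841775/947197668·2809/225 = 1/3 ✓
b·Ac: (-293817823/473598834)·399/52 + 807841775/947197668·751/130 = 1/6 ✓
b·c³: 135022072/14918363271·9261/512 + (-293817823/473598834)·32461759/474552 + 807841775/947197668·148877/3375 = -123746071858309/26597310517440 ≠ 1/4 ⇒ order 3.
b·(c∘Ac): (-293817823/473598834)·42427/1352 + 807841775/947197668·39803/1950 = -23412539125/11366372016 ≠ 1/8
b·Ac²: (-293817823/473598834)·8379/416 + 807841775/947197668·1375921/81120 = 2329009888033/1182102689664 ≠ 1/12
b·A²c: 807841775/947197668·1197/520 = 4958905665/2525860448 ≠ 1/24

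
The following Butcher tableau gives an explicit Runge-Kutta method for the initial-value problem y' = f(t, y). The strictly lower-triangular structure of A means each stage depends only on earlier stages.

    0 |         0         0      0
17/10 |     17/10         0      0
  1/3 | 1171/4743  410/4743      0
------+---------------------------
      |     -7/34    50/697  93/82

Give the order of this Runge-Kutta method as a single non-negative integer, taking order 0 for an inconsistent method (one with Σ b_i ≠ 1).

b = (-7/34, 50/697, 93/82)
c = (0, 17/10, 1/3)
Ac = (0, 0, 41/279)
Σ b_i: (-7/34)·1 + 50/697·1 + 93/82·1 = 1 ✓
b·c: 50/697·17/10 + 93/82·1/3 = 1/2 ✓
b·c²: 50/697·289/100 + 93/82·1/9 = 1/3 ✓
b·Ac: 93/82·41/279 = 1/6 ✓; 3 stages ⇒ order 3.

3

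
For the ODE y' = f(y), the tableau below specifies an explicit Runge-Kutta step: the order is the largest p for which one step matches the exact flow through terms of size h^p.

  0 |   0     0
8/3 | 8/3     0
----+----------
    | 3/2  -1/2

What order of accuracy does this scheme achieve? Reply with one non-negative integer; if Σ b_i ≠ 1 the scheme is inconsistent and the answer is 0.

b = (3/2, -1/2)
c = (0, 8/3)
Σ b_i: 3/2·1 + (-1/2)·1 = 1 ✓
b·c: (-1/2)·8/3 = -4/3 ≠ 1/2 ⇒ order 1.

1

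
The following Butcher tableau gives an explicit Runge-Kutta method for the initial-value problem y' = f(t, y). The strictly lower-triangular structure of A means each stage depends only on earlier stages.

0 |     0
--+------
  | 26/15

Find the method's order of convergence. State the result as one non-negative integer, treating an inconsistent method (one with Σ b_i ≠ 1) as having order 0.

0

b = (26/15)
c = (0)
Σ b_i: 26/15·1 = 26/15 ≠ 1 ⇒ order 0.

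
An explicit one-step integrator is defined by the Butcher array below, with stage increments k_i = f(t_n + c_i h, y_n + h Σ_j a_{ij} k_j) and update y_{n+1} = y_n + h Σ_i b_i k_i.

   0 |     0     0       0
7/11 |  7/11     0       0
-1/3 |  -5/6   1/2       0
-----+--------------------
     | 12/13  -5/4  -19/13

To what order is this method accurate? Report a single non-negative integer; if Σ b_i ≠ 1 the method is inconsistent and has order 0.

0

b = (12/13, -5/4, -19/13)
c = (0, 7/11, -1/3)
Ac = (0, 0, 7/22)
Σ b_i: 12/13·1 + (-5/4)·1 + (-19/13)·1 = -93/52 ≠ 1 ⇒ order 0.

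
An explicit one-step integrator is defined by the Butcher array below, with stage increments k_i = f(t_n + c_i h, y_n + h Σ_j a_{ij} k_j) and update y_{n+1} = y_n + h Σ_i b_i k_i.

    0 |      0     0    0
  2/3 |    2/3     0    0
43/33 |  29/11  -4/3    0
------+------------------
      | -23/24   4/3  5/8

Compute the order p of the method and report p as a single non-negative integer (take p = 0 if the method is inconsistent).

1

b = (-23/24, 4/3, 5/8)
c = (0, 2/3, 43/33)
Ac = (0, 0, -8/9)
Σ b_i: (-23/24)·1 + 4/3·1 + 5/8·1 = 1 ✓
b·c: 4/3·2/3 + 5/8·43/33 = 1349/792 ≠ 1/2 ⇒ order 1.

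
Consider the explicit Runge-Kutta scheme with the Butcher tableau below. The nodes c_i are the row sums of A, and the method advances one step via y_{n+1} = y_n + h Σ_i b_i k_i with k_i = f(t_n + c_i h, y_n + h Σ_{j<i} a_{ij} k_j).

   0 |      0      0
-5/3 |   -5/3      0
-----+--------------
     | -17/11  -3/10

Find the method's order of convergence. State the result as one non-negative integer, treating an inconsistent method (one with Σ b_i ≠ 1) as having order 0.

0

b = (-17/11, -3/10)
c = (0, -5/3)
Σ b_i: (-17/11)·1 + (-3/10)·1 = -203/110 ≠ 1 ⇒ order 0.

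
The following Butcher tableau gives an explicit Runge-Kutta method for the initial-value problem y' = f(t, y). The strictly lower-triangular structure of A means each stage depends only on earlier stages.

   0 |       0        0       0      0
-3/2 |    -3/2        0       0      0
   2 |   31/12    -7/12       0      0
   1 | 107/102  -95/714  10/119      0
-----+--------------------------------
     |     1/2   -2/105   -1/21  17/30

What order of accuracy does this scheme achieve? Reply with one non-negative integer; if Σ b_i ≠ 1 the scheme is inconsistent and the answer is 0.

4

b = (1/2, -2/105, -1/21, 17/30)
c = (0, -3/2, 2, 1)
Ac = (0, 0, 7/8, 25/68)
Σ b_i: 1/2·1 + (-2/105)·1 + (-1/21)·1 + 17/30·1 = 1 ✓
b·c: (-2/105)·(-3/2) + (-1/21)·2 + 17/30·1 = 1/2 ✓
b·c²: (-2/105)·9/4 + (-1/21)·4 + 17/30·1 = 1/3 ✓
b·Ac: (-1/21)·7/8 + 17/30·25/68 = 1/6 ✓
b·c³: (-2/105)·(-27/8) + (-1/21)·8 + 17/30·1 = 1/4 ✓
b·(c∘Ac): (-1/21)·7/4 + 17/30·25/68 = 1/8 ✓
b·Ac²: (-1/21)·(-21/16) + 17/30·5/136 = 1/12 ✓
b·A²c: 17/30·5/68 = 1/24 ✓; 4 stages ⇒ order 4.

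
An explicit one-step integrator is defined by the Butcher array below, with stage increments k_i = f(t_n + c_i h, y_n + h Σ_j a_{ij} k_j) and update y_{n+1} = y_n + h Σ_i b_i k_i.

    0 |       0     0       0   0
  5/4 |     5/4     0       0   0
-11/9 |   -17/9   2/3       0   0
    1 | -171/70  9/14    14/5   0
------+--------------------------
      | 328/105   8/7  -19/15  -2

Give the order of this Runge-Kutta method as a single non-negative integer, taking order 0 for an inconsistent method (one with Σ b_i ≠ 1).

1

b = (328/105, 8/7, -19/15, -2)
c = (0, 5/4, -11/9, 1)
Ac = (0, 0, 5/6, -6599/2520)
Σ b_i: 328/105·1 + 8/7·1 + (-19/15)·1 + (-2)·1 = 1 ✓
b·c: 8/7·5/4 + (-19/15)·(-11/9) + (-2)·1 = 923/945 ≠ 1/2 ⇒ order 1.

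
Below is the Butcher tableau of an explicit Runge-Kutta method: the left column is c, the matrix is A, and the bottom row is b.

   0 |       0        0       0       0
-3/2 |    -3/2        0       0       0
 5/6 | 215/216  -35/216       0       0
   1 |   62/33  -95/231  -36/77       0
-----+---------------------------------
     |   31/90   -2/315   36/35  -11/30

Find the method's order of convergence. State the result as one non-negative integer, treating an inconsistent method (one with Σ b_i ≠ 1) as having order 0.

b = (31/90, -2/315, 36/35, -11/30)
c = (0, -3/2, 5/6, 1)
Ac = (0, 0, 35/144, 5/22)
Σ b_i: 31/90·1 + (-2/315)·1 + 36/35·1 + (-11/30)·1 = 1 ✓
b·c: (-2/315)·(-3/2) + 36/35·5/6 + (-11/30)·1 = 1/2 ✓
b·c²: (-2/315)·9/4 + 36/35·25/36 + (-11/30)·1 = 1/3 ✓
b·Ac: 36/35·35/144 + (-11/30)·5/22 = 1/6 ✓
b·c³: (-2/315)·(-27/8) + 36/35·125/216 + (-11/30)·1 = 1/4 ✓
b·(c∘Ac): 36/35·175/864 + (-11/30)·5/22 = 1/8 ✓
b·Ac²: 36/35·(-35/96) + (-11/30)·(-5/4) = 1/12 ✓
b·A²c: (-11/30)·(-5/44) = 1/24 ✓; 4 stages ⇒ order 4.

4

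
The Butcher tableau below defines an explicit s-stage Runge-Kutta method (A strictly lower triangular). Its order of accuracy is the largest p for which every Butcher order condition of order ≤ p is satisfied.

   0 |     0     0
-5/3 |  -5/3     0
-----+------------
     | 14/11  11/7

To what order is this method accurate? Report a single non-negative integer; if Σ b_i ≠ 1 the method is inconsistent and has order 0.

b = (14/11, 11/7)
c = (0, -5/3)
Σ b_i: 14/11·1 + 11/7·1 = 219/77 ≠ 1 ⇒ order 0.

0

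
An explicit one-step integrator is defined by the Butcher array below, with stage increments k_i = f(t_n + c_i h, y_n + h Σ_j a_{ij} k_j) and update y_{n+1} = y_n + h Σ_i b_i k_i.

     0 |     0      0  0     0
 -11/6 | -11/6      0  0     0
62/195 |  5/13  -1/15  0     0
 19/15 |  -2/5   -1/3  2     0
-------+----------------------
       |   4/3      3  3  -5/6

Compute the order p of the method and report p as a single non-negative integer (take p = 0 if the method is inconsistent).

0

b = (4/3, 3, 3, -5/6)
c = (0, -11/6, 62/195, 19/15)
Ac = (0, 0, 11/90, 1459/1170)
Σ b_i: 4/3·1 + 3·1 + 3·1 + (-5/6)·1 = 13/2 ≠ 1 ⇒ order 0.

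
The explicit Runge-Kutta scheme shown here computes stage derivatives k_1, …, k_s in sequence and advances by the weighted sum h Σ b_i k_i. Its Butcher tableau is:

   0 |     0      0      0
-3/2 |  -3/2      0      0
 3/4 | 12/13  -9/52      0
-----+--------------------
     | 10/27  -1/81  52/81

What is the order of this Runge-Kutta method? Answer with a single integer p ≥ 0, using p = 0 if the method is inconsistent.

b = (10/27, -1/81, 52/81)
c = (0, -3/2, 3/4)
Ac = (0, 0, 27/104)
Σ b_i: 10/27·1 + (-1/81)·1 + 52/81·1 = 1 ✓
b·c: (-1/81)·(-3/2) + 52/81·3/4 = 1/2 ✓
b·c²: (-1/81)·9/4 + 52/81·9/16 = 1/3 ✓
b·Ac: 52/81·27/104 = 1/6 ✓; 3 stages ⇒ order 3.

3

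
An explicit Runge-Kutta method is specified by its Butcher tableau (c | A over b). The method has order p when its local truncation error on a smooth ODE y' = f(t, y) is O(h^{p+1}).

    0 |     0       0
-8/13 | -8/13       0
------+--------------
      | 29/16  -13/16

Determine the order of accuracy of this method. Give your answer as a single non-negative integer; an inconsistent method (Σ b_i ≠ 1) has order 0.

b = (29/16, -13/16)
c = (0, -8/13)
Σ b_i: 29/16·1 + (-13/16)·1 = 1 ✓
b·c: (-13/16)·(-8/13) = 1/2 ✓; 2 stages ⇒ order 2.

2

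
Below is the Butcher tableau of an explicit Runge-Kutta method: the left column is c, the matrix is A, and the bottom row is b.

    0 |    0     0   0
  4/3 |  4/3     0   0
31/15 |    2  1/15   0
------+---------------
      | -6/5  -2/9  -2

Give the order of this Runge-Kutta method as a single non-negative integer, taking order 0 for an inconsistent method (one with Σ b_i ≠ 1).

0

b = (-6/5, -2/9, -2)
c = (0, 4/3, 31/15)
Ac = (0, 0, 4/45)
Σ b_i: (-6/5)·1 + (-2/9)·1 + (-2)·1 = -154/45 ≠ 1 ⇒ order 0.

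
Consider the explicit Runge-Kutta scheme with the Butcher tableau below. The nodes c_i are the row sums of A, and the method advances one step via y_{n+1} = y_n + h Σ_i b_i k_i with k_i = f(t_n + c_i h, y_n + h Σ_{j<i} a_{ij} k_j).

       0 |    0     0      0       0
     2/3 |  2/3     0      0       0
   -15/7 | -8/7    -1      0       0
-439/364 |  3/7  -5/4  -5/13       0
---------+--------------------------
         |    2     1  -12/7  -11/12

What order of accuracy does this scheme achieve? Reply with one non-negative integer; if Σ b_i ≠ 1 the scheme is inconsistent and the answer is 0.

0

b = (2, 1, -12/7, -11/12)
c = (0, 2/3, -15/7, -439/364)
Ac = (0, 0, -2/3, -5/546)
Σ b_i: 2·1 + 1·1 + (-12/7)·1 + (-11/12)·1 = 31/84 ≠ 1 ⇒ order 0.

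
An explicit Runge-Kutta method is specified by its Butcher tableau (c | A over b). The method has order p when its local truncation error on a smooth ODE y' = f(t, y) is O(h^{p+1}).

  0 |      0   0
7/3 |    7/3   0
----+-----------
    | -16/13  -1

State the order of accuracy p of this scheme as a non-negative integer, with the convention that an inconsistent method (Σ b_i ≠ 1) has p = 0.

0

b = (-16/13, -1)
c = (0, 7/3)
Σ b_i: (-16/13)·1 + (-1)·1 = -29/13 ≠ 1 ⇒ order 0.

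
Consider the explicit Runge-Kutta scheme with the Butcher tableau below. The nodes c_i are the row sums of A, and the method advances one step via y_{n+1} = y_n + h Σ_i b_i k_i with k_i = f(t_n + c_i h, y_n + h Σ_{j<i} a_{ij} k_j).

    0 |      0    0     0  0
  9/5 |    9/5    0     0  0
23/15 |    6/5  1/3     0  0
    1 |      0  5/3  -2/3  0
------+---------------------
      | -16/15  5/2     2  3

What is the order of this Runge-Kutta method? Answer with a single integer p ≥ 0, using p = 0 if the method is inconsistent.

0

b = (-16/15, 5/2, 2, 3)
c = (0, 9/5, 23/15, 1)
Ac = (0, 0, 3/5, 89/45)
Σ b_i: (-16/15)·1 + 5/2·1 + 2·1 + 3·1 = 193/30 ≠ 1 ⇒ order 0.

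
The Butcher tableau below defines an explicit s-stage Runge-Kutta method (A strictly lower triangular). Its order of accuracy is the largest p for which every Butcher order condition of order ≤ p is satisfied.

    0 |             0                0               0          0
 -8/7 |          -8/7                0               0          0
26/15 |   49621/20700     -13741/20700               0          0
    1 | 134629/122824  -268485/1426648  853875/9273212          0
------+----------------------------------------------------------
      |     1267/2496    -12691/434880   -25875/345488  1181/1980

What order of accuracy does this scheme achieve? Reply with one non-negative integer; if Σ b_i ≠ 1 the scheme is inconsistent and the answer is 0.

b = (1267/2496, -12691/434880, -25875/345488, 1181/1980)
c = (0, -8/7, 26/15, 1)
Ac = (0, 0, 3926/5175, 885/2362)
Σ b_i: 1267/2496·1 + (-12691/434880)·1 + (-25875/345488)·1 + 1181/1980·1 = 1 ✓
b·c: (-12691/434880)·(-8/7) + (-25875/345488)·26/15 + 1181/1980·1 = 1/2 ✓
b·c²: (-12691/434880)·64/49 + (-25875/345488)·676/225 + 1181/1980·1 = 1/3 ✓
b·Ac: (-25875/345488)·3926/5175 + 1181/1980·885/2362 = 1/6 ✓
b·c³: (-12691/434880)·(-512/343) + (-25875/345488)·17576/3375 + 1181/1980·1 = 1/4 ✓
b·(c∘Ac): (-25875/345488)·102076/77625 + 1181/1980·885/2362 = 1/8 ✓
b·Ac²: (-25875/345488)·(-31408/36225) + 1181/1980·255/8267 = 1/12 ✓
b·A²c: 1181/1980·165/2362 = 1/24 ✓; 4 stages ⇒ order 4.

4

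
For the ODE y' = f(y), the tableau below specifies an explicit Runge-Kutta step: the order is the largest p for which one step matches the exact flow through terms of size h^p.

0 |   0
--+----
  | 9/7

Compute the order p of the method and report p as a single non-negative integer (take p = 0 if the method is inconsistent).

b = (9/7)
c = (0)
Σ b_i: 9/7·1 = 9/7 ≠ 1 ⇒ order 0.

0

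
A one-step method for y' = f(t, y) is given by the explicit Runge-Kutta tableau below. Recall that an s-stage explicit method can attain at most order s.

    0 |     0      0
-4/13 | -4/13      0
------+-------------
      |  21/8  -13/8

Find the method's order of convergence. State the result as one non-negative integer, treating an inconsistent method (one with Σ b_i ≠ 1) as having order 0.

b = (21/8, -13/8)
c = (0, -4/13)
Σ b_i: 21/8·1 + (-13/8)·1 = 1 ✓
b·c: (-13/8)·(-4/13) = 1/2 ✓; 2 stages ⇒ order 2.

2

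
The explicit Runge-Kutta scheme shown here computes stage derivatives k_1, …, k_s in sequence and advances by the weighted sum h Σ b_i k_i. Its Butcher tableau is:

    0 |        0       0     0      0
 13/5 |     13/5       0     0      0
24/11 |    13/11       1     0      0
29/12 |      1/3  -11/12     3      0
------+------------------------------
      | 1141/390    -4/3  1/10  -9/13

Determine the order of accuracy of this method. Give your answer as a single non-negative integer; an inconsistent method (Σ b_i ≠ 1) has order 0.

1

b = (1141/390, -4/3, 1/10, -9/13)
c = (0, 13/5, 24/11, 29/12)
Ac = (0, 0, 13/5, 2747/660)
Σ b_i: 1141/390·1 + (-4/3)·1 + 1/10·1 + (-9/13)·1 = 1 ✓
b·c: (-4/3)·13/5 + 1/10·24/11 + (-9/13)·29/12 = -42227/8580 ≠ 1/2 ⇒ order 1.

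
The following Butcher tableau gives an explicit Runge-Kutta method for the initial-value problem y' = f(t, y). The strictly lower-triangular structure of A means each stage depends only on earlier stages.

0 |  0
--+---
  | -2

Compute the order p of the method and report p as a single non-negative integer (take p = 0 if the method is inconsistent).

b = (-2)
c = (0)
Σ b_i: (-2)·1 = -2 ≠ 1 ⇒ order 0.

0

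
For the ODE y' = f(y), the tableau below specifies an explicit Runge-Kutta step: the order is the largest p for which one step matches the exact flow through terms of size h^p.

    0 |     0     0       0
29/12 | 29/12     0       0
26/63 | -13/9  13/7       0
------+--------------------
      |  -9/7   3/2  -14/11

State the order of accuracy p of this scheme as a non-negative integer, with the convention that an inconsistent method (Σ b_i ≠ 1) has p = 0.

0

b = (-9/7, 3/2, -14/11)
c = (0, 29/12, 26/63)
Ac = (0, 0, 377/84)
Σ b_i: (-9/7)·1 + 3/2·1 + (-14/11)·1 = -163/154 ≠ 1 ⇒ order 0.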